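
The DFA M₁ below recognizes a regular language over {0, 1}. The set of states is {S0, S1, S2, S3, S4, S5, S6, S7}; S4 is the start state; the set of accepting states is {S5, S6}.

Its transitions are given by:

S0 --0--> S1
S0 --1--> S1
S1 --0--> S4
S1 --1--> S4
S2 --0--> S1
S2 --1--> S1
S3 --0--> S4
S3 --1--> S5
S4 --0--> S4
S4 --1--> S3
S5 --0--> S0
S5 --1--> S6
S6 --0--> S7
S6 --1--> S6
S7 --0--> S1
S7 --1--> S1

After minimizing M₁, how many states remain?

Reachable states from the start: {S0,S1,S3,S4,S5,S6,S7}. Unreachable: {S2} — drop them.
Initial partition by acceptance: {S5,S6} | {S0,S1,S3,S4,S7}.
Refine {S0,S1,S3,S4,S7} on symbol 1: members go to different blocks, giving {S0,S1,S4,S7} and {S3}.
On input 1, block {S0,S1,S4,S7} splits into {S0,S1,S7} and {S4}.
Split {S0,S1,S7} by δ(·,0) → {S0,S7} and {S1}.
Stable partition: {S5,S6} | {S0,S7} | {S3} | {S4} | {S1} — 5 equivalence classes.

5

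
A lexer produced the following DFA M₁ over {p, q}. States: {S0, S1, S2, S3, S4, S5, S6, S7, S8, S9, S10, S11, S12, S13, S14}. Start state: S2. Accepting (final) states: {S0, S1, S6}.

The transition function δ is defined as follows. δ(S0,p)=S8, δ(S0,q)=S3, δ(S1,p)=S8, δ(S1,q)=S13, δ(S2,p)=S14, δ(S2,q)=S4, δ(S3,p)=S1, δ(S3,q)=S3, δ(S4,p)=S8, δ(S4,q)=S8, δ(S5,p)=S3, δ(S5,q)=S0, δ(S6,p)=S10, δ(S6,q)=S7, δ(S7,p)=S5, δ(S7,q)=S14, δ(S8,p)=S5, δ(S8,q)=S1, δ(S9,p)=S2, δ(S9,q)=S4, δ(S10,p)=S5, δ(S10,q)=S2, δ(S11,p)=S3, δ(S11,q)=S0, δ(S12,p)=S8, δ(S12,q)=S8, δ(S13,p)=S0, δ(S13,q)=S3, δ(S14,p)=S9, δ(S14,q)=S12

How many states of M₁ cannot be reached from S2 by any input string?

4

No path from S2 leads to S6, S7, S10, S11; the other 11 states are all reachable.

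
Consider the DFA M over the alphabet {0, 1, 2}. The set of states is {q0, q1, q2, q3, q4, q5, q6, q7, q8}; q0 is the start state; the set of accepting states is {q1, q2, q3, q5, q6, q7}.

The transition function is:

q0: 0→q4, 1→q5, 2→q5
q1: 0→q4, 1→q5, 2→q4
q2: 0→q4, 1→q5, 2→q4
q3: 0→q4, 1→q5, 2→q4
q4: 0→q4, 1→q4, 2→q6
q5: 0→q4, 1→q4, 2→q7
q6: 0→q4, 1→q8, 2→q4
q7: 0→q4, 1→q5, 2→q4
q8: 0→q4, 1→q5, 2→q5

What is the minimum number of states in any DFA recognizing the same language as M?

States {q1,q2,q3} cannot be reached from the start state, so discard them.
P0 = {q5,q6,q7} | {q0,q4,q8}.
Split {q5,q6,q7} by δ(·,1) → {q5,q6} and {q7}.
Refine {q5,q6} on symbol 2: members go to different blocks, giving {q5} and {q6}.
Split {q0,q4,q8} by δ(·,1) → {q0,q8} and {q4}.
The partition is now stable with 5 blocks: {q5} | {q0,q8} | {q7} | {q6} | {q4}.

5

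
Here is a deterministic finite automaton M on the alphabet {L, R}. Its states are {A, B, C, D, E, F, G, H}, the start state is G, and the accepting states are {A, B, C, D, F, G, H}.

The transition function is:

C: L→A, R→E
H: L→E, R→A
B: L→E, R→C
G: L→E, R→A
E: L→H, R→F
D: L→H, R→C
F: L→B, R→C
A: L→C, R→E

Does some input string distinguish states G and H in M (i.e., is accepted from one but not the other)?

No

First remove the unreachable states {D}; 7 states remain.
Start with accepting vs non-accepting: {A,B,C,F,G,H} | {E}.
Refine {A,B,C,F,G,H} on symbol L: members go to different blocks, giving {A,C,F} and {B,G,H}.
Refine {A,C,F} on symbol L: members go to different blocks, giving {A,C} and {F}.
The partition is now stable with 4 blocks: {A,C} | {E} | {B,G,H} | {F}.
G and H lie in the same block of the stable partition, so they are equivalent — no string distinguishes them.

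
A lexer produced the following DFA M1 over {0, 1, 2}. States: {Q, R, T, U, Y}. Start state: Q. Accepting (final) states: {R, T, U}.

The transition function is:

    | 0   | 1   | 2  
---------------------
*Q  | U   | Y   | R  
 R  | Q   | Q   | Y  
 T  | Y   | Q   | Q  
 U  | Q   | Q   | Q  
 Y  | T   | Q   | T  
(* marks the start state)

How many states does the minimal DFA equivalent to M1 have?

Every state is reachable, so we keep all 5.
Initial partition by acceptance: {R,T,U} | {Q,Y}.
The partition is now stable with 2 blocks: {R,T,U} | {Q,Y}.

2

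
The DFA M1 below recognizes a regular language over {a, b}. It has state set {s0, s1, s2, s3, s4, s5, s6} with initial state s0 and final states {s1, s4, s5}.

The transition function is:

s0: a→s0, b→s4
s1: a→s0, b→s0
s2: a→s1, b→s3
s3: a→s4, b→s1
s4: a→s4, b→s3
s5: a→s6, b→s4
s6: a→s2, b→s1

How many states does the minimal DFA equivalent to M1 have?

4

States {s2,s5,s6} cannot be reached from the start state, so discard them.
Start with accepting vs non-accepting: {s1,s4} | {s0,s3}.
Refine {s1,s4} on symbol a: members go to different blocks, giving {s1} and {s4}.
Refine {s0,s3} on symbol a: members go to different blocks, giving {s0} and {s3}.
The partition is now stable with 4 blocks: {s1} | {s0} | {s4} | {s3}.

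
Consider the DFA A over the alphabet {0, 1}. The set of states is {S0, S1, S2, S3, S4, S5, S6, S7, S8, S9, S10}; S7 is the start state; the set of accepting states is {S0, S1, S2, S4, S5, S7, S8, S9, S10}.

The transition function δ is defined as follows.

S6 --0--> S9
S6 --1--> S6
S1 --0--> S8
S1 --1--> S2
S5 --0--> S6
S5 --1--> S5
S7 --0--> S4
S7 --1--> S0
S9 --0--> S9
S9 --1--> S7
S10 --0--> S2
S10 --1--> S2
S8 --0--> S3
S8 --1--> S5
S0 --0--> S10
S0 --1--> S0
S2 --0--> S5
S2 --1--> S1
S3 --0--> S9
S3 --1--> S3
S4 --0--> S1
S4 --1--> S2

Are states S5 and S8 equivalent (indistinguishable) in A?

Initial partition by acceptance: {S0,S1,S2,S4,S5,S7,S8,S9,S10} | {S3,S6}.
Refine {S0,S1,S2,S4,S5,S7,S8,S9,S10} on symbol 0: members go to different blocks, giving {S0,S1,S2,S4,S7,S9,S10} and {S5,S8}.
Split {S0,S1,S2,S4,S7,S9,S10} by δ(·,0) → {S0,S4,S7,S9,S10} and {S1,S2}.
Refine {S0,S4,S7,S9,S10} on symbol 0: members go to different blocks, giving {S0,S7,S9} and {S4,S10}.
Split {S0,S7,S9} by δ(·,0) → {S0,S7} and {S9}.
Stable partition: {S0,S7} | {S3,S6} | {S5,S8} | {S1,S2} | {S4,S10} | {S9} — 6 equivalence classes.
S5 and S8 lie in the same block of the stable partition, so they are equivalent — no string distinguishes them.

Yes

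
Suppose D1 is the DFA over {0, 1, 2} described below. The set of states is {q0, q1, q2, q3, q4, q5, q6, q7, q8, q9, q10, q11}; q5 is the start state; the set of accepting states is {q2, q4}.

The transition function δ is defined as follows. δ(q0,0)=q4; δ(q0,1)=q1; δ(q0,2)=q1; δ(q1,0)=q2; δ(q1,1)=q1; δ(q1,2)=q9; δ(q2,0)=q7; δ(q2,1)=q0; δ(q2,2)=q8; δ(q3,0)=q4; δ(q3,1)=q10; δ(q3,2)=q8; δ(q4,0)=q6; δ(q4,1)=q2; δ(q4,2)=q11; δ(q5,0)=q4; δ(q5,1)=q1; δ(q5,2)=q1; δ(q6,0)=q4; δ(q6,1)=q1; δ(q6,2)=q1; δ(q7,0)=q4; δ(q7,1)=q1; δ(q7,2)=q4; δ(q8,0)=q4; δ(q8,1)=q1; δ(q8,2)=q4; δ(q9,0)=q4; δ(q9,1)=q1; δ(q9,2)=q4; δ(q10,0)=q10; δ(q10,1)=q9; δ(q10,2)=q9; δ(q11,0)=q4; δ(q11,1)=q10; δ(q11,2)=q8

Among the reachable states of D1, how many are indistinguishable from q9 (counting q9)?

3

States {q3} cannot be reached from the start state, so discard them.
P0 = {q2,q4} | {q0,q1,q5,q6,q7,q8,q9,q10,q11}.
On input 1, block {q2,q4} splits into {q2} and {q4}.
On input 0, block {q0,q1,q5,q6,q7,q8,q9,q10,q11} splits into {q0,q5,q6,q7,q8,q9,q11} and {q1} and {q10}.
Split {q0,q5,q6,q7,q8,q9,q11} by δ(·,1) → {q0,q5,q6,q7,q8,q9} and {q11}.
Refine {q0,q5,q6,q7,q8,q9} on symbol 2: members go to different blocks, giving {q0,q5,q6} and {q7,q8,q9}.
No further refinement is possible. Final partition (7 blocks): {q2} | {q0,q5,q6} | {q4} | {q1} | {q10} | {q11} | {q7,q8,q9}.
The equivalence class containing q9 is {q7,q8,q9}, of size 3.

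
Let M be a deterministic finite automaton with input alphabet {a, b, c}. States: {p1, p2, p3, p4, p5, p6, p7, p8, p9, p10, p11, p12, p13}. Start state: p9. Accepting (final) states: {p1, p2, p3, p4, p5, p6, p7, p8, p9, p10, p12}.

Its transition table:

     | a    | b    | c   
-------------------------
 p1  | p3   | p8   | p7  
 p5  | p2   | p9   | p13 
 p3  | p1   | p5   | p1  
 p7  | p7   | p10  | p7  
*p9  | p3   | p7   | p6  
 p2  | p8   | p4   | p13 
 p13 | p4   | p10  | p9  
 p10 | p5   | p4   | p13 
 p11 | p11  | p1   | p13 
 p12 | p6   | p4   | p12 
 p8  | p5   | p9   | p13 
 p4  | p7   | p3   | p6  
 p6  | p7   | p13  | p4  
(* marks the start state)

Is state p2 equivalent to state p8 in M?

Yes

First remove the unreachable states {p11,p12}; 11 states remain.
Initial partition by acceptance: {p1,p2,p3,p4,p5,p6,p7,p8,p9,p10} | {p13}.
Split {p1,p2,p3,p4,p5,p6,p7,p8,p9,p10} by δ(·,b) → {p1,p2,p3,p4,p5,p7,p8,p9,p10} and {p6}.
Refine {p1,p2,p3,p4,p5,p7,p8,p9,p10} on symbol c: members go to different blocks, giving {p2,p5,p8,p10} and {p1,p3,p7} and {p4,p9}.
Stable partition: {p2,p5,p8,p10} | {p13} | {p6} | {p1,p3,p7} | {p4,p9} — 5 equivalence classes.
p2 and p8 lie in the same block of the stable partition, so they are equivalent — no string distinguishes them.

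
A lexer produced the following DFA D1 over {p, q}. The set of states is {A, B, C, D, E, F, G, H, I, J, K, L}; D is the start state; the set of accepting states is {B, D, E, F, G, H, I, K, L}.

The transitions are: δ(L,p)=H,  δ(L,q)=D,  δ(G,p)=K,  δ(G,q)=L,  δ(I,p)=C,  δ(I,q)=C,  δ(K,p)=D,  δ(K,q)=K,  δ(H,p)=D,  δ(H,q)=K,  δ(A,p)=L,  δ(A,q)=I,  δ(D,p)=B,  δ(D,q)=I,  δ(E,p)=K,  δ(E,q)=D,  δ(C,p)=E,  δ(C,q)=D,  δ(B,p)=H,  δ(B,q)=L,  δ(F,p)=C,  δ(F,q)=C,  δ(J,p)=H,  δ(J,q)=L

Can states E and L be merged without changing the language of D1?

Yes

States {A,F,G,J} cannot be reached from the start state, so discard them.
Start with accepting vs non-accepting: {B,D,E,H,I,K,L} | {C}.
On input p, block {B,D,E,H,I,K,L} splits into {B,D,E,H,K,L} and {I}.
Refine {B,D,E,H,K,L} on symbol q: members go to different blocks, giving {B,E,H,K,L} and {D}.
Refine {B,E,H,K,L} on symbol p: members go to different blocks, giving {B,E,L} and {H,K}.
Split {B,E,L} by δ(·,q) → {E,L} and {B}.
The partition is now stable with 6 blocks: {E,L} | {C} | {I} | {D} | {H,K} | {B}.
E and L lie in the same block of the stable partition, so they are equivalent — no string distinguishes them.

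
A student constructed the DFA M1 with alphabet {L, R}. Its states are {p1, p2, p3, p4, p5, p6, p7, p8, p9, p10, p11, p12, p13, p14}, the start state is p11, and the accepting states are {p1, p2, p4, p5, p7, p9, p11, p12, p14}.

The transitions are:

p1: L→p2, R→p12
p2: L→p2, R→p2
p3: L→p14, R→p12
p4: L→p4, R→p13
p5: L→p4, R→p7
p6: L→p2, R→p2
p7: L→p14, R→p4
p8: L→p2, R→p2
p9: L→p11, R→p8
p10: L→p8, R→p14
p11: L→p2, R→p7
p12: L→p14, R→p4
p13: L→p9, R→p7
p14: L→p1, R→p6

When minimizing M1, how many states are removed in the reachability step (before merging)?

3

No path from p11 leads to p3, p5, p10; the other 11 states are all reachable.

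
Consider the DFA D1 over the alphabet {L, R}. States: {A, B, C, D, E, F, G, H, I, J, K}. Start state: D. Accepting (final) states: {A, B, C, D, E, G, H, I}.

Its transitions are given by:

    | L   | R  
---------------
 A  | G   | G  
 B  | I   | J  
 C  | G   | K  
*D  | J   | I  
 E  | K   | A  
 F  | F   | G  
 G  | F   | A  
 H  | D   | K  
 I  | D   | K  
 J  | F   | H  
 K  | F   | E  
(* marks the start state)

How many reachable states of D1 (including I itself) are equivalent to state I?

2

First remove the unreachable states {B,C}; 9 states remain.
P0 = {A,D,E,G,H,I} | {F,J,K}.
On input L, block {A,D,E,G,H,I} splits into {A,H,I} and {D,E,G}.
Refine {A,H,I} on symbol R: members go to different blocks, giving {H,I} and {A}.
On input R, block {F,J,K} splits into {F,K} and {J}.
Split {D,E,G} by δ(·,L) → {E,G} and {D}.
The partition is now stable with 6 blocks: {H,I} | {F,K} | {E,G} | {A} | {J} | {D}.
The equivalence class containing I is {H,I}, of size 2.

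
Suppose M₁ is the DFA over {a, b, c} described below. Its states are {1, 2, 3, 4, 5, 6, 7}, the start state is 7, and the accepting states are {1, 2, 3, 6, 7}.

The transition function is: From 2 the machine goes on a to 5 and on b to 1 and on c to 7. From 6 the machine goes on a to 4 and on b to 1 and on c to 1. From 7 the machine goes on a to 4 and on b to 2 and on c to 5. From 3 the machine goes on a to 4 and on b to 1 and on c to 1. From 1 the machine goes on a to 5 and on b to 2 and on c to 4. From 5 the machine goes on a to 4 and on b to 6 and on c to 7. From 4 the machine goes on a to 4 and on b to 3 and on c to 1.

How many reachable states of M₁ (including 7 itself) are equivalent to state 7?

Initial partition by acceptance: {1,2,3,6,7} | {4,5}.
On input c, block {1,2,3,6,7} splits into {2,3,6} and {1,7}.
The partition is now stable with 3 blocks: {2,3,6} | {4,5} | {1,7}.
State 7 belongs to the block {1,7}, which has 2 states.

2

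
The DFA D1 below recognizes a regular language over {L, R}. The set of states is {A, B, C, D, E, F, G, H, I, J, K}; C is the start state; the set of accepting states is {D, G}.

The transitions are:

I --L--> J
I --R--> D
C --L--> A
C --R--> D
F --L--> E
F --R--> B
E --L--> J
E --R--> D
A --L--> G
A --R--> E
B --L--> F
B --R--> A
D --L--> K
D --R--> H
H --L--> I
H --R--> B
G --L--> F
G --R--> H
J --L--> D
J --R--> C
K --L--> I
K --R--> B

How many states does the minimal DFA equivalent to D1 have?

5

Every state is reachable, so we keep all 11.
Start with accepting vs non-accepting: {D,G} | {A,B,C,E,F,H,I,J,K}.
Split {A,B,C,E,F,H,I,J,K} by δ(·,L) → {B,C,E,F,H,I,K} and {A,J}.
On input L, block {B,C,E,F,H,I,K} splits into {B,F,H,K} and {C,E,I}.
Split {B,F,H,K} by δ(·,L) → {F,H,K} and {B}.
Stable partition: {D,G} | {F,H,K} | {A,J} | {C,E,I} | {B} — 5 equivalence classes.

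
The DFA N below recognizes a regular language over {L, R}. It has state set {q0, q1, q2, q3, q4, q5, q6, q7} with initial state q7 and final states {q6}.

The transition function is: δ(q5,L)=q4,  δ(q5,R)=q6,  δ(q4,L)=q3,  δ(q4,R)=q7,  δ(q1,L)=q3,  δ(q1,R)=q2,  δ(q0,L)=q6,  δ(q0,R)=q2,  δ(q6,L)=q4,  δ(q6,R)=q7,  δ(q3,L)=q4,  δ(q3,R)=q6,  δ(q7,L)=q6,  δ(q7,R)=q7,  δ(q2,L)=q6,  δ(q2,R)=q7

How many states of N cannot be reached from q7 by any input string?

4

BFS from q7 reaches {q3, q4, q6, q7}; the 4 state(s) q0, q1, q2, q5 are never visited.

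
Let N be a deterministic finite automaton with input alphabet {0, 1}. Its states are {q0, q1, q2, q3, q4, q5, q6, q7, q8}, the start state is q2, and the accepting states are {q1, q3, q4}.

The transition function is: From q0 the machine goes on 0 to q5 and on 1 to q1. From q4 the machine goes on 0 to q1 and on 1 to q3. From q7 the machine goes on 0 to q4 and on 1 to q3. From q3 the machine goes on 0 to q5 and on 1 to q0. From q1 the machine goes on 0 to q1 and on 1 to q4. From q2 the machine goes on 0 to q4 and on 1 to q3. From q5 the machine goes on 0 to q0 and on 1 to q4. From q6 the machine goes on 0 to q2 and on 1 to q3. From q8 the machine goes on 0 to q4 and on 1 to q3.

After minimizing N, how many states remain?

6

States {q6,q7,q8} cannot be reached from the start state, so discard them.
Start with accepting vs non-accepting: {q1,q3,q4} | {q0,q2,q5}.
Refine {q1,q3,q4} on symbol 0: members go to different blocks, giving {q1,q4} and {q3}.
On input 1, block {q1,q4} splits into {q1} and {q4}.
Refine {q0,q2,q5} on symbol 0: members go to different blocks, giving {q0,q5} and {q2}.
Split {q0,q5} by δ(·,1) → {q0} and {q5}.
Stable partition: {q1} | {q0} | {q3} | {q4} | {q2} | {q5} — 6 equivalence classes.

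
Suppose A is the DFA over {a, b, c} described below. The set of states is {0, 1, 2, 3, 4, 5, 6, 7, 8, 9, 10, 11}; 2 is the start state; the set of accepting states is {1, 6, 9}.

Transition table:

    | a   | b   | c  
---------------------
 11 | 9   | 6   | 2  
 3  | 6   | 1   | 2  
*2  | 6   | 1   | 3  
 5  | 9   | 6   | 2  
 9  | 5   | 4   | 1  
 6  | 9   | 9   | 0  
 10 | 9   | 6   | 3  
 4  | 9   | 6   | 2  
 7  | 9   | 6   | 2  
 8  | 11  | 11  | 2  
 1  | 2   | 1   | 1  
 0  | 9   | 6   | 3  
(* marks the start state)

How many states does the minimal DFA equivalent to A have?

5

Reachable states from the start: {0,1,2,3,4,5,6,9}. Unreachable: {7,8,10,11} — drop them.
Initial partition by acceptance: {1,6,9} | {0,2,3,4,5}.
On input a, block {1,6,9} splits into {1,9} and {6}.
Refine {1,9} on symbol b: members go to different blocks, giving {1} and {9}.
Refine {0,2,3,4,5} on symbol a: members go to different blocks, giving {0,4,5} and {2,3}.
The partition is now stable with 5 blocks: {1} | {0,4,5} | {6} | {9} | {2,3}.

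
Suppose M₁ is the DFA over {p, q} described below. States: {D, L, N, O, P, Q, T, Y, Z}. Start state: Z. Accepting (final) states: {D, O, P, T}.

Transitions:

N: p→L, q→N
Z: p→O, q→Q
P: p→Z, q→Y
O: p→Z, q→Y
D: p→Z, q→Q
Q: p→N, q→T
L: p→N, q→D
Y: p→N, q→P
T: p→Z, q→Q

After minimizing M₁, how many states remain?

4

All states are reachable from the start state.
Start with accepting vs non-accepting: {D,O,P,T} | {L,N,Q,Y,Z}.
On input p, block {L,N,Q,Y,Z} splits into {L,N,Q,Y} and {Z}.
On input q, block {L,N,Q,Y} splits into {L,Q,Y} and {N}.
The partition is now stable with 4 blocks: {D,O,P,T} | {L,Q,Y} | {Z} | {N}.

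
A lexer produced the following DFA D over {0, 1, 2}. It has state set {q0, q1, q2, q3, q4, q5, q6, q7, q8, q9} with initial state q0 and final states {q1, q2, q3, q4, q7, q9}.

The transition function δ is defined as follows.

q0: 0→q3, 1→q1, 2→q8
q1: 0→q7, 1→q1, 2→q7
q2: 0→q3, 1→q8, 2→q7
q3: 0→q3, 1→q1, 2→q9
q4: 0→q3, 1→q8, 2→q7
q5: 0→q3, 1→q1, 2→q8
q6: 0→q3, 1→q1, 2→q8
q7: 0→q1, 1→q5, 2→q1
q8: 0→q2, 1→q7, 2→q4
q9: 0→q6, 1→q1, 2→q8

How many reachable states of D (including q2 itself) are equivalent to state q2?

2

Every state is reachable, so we keep all 10.
Initial partition by acceptance: {q1,q2,q3,q4,q7,q9} | {q0,q5,q6,q8}.
Split {q1,q2,q3,q4,q7,q9} by δ(·,0) → {q1,q2,q3,q4,q7} and {q9}.
Refine {q1,q2,q3,q4,q7} on symbol 1: members go to different blocks, giving {q2,q4,q7} and {q1,q3}.
Refine {q2,q4,q7} on symbol 2: members go to different blocks, giving {q2,q4} and {q7}.
Split {q0,q5,q6,q8} by δ(·,0) → {q0,q5,q6} and {q8}.
Refine {q1,q3} on symbol 0: members go to different blocks, giving {q1} and {q3}.
The partition is now stable with 7 blocks: {q2,q4} | {q0,q5,q6} | {q9} | {q1} | {q7} | {q8} | {q3}.
The equivalence class containing q2 is {q2,q4}, of size 2.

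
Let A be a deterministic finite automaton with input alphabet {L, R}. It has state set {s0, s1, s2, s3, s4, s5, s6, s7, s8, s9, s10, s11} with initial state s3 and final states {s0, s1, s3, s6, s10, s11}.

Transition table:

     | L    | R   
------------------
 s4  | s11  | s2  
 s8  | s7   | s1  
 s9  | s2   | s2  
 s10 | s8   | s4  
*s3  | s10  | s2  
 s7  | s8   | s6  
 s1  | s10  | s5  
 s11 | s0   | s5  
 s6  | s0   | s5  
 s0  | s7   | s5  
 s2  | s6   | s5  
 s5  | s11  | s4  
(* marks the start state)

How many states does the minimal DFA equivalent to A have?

Reachable states from the start: {s0,s1,s2,s3,s4,s5,s6,s7,s8,s10,s11}. Unreachable: {s9} — drop them.
Initial partition by acceptance: {s0,s1,s3,s6,s10,s11} | {s2,s4,s5,s7,s8}.
Refine {s0,s1,s3,s6,s10,s11} on symbol L: members go to different blocks, giving {s1,s3,s6,s11} and {s0,s10}.
On input L, block {s2,s4,s5,s7,s8} splits into {s2,s4,s5} and {s7,s8}.
Stable partition: {s1,s3,s6,s11} | {s2,s4,s5} | {s0,s10} | {s7,s8} — 4 equivalence classes.

4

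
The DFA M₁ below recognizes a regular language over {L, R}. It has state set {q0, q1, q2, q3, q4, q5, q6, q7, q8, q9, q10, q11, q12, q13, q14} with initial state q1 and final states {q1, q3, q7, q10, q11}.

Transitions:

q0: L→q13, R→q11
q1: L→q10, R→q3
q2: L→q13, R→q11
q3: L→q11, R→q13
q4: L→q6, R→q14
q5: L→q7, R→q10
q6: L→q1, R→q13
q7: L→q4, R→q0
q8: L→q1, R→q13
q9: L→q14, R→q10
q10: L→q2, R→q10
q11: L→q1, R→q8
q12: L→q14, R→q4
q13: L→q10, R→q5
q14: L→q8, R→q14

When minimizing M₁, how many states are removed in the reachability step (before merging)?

2

No path from q1 leads to q9, q12; the other 13 states are all reachable.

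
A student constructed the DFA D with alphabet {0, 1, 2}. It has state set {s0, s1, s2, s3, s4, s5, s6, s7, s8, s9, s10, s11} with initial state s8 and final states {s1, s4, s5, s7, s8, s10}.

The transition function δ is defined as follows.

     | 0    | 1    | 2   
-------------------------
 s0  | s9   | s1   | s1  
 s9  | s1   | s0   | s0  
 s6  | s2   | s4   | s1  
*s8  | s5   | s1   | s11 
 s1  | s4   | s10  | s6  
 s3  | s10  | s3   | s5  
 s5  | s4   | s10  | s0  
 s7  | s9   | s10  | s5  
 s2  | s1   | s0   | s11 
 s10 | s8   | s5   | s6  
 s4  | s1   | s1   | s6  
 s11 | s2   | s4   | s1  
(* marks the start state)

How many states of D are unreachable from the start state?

2

Starting at s8 and following transitions, the reachable set is {s0, s1, s2, s4, s5, s6, s8, s9, s10, s11}. That leaves s3, s7 unreachable — 2 in total.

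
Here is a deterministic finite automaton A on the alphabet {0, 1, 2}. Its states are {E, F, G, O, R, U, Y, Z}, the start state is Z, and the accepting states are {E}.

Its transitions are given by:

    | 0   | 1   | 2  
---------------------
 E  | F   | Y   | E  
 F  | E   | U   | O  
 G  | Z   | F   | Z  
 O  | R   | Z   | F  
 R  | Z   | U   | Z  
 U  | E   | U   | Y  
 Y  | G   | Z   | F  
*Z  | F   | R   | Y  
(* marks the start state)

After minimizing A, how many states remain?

All states are reachable from the start state.
Initial partition by acceptance: {E} | {F,G,O,R,U,Y,Z}.
Split {F,G,O,R,U,Y,Z} by δ(·,0) → {G,O,R,Y,Z} and {F,U}.
Split {G,O,R,Y,Z} by δ(·,0) → {G,O,R,Y} and {Z}.
On input 0, block {G,O,R,Y} splits into {O,Y} and {G,R}.
Stable partition: {E} | {O,Y} | {F,U} | {Z} | {G,R} — 5 equivalence classes.

5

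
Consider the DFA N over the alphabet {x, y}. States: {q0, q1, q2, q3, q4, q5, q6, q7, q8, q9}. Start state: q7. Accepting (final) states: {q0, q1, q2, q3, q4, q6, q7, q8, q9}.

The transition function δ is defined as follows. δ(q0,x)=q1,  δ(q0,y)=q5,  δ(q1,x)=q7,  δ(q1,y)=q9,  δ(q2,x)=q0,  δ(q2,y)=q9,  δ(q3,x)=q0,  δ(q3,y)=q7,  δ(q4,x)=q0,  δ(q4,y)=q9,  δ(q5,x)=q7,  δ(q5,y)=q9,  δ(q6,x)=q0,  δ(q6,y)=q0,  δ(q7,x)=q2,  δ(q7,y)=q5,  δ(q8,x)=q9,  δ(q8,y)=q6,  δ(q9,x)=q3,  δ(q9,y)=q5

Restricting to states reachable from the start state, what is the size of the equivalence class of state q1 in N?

Reachable states from the start: {q0,q1,q2,q3,q5,q7,q9}. Unreachable: {q4,q6,q8} — drop them.
Start with accepting vs non-accepting: {q0,q1,q2,q3,q7,q9} | {q5}.
Refine {q0,q1,q2,q3,q7,q9} on symbol y: members go to different blocks, giving {q0,q7,q9} and {q1,q2,q3}.
No further refinement is possible. Final partition (3 blocks): {q0,q7,q9} | {q5} | {q1,q2,q3}.
State q1 belongs to the block {q1,q2,q3}, which has 3 states.

3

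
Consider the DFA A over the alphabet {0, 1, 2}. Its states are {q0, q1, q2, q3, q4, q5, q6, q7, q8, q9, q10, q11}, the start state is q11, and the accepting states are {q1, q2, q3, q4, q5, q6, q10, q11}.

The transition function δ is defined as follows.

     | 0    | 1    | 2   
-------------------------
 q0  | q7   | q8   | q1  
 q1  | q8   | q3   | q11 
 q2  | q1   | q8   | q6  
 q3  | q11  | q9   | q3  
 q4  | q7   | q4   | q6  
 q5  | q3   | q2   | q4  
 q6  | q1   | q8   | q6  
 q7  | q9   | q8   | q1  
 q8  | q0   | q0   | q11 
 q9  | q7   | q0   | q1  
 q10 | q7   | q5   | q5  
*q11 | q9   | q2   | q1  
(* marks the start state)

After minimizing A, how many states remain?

States {q4,q5,q10} cannot be reached from the start state, so discard them.
Initial partition by acceptance: {q1,q2,q3,q6,q11} | {q0,q7,q8,q9}.
Refine {q1,q2,q3,q6,q11} on symbol 0: members go to different blocks, giving {q2,q3,q6} and {q1,q11}.
The partition is now stable with 3 blocks: {q2,q3,q6} | {q0,q7,q8,q9} | {q1,q11}.

3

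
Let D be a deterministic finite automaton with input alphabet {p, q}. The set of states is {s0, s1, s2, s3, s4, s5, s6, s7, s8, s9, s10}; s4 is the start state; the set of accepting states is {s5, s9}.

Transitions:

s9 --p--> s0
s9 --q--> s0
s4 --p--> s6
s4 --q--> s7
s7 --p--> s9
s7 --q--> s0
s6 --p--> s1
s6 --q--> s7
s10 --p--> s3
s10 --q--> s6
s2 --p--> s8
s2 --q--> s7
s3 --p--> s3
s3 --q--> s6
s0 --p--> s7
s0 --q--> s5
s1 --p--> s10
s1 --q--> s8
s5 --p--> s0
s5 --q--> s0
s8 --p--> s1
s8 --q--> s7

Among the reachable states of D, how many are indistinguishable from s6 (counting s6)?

Reachable states from the start: {s0,s1,s3,s4,s5,s6,s7,s8,s9,s10}. Unreachable: {s2} — drop them.
Start with accepting vs non-accepting: {s5,s9} | {s0,s1,s3,s4,s6,s7,s8,s10}.
On input p, block {s0,s1,s3,s4,s6,s7,s8,s10} splits into {s0,s1,s3,s4,s6,s8,s10} and {s7}.
Refine {s0,s1,s3,s4,s6,s8,s10} on symbol p: members go to different blocks, giving {s1,s3,s4,s6,s8,s10} and {s0}.
On input q, block {s1,s3,s4,s6,s8,s10} splits into {s1,s3,s10} and {s4,s6,s8}.
Split {s4,s6,s8} by δ(·,p) → {s6,s8} and {s4}.
The partition is now stable with 6 blocks: {s5,s9} | {s1,s3,s10} | {s7} | {s0} | {s6,s8} | {s4}.
State s6 belongs to the block {s6,s8}, which has 2 states.

2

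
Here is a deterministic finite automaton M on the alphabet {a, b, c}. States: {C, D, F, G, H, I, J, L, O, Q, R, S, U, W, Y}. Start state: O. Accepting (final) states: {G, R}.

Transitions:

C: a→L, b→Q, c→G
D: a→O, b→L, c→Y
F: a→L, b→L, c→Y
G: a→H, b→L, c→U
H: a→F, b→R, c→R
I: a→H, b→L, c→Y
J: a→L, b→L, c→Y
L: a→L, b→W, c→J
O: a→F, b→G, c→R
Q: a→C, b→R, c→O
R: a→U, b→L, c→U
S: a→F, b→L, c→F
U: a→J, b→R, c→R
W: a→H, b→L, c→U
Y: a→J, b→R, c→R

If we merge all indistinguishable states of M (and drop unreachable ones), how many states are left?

5

Reachable states from the start: {F,G,H,J,L,O,R,U,W,Y}. Unreachable: {C,D,I,Q,S} — drop them.
Initial partition by acceptance: {G,R} | {F,H,J,L,O,U,W,Y}.
Split {F,H,J,L,O,U,W,Y} by δ(·,b) → {F,J,L,W} and {H,O,U,Y}.
Refine {F,J,L,W} on symbol a: members go to different blocks, giving {F,J,L} and {W}.
Split {F,J,L} by δ(·,b) → {F,J} and {L}.
No further refinement is possible. Final partition (5 blocks): {G,R} | {F,J} | {H,O,U,Y} | {W} | {L}.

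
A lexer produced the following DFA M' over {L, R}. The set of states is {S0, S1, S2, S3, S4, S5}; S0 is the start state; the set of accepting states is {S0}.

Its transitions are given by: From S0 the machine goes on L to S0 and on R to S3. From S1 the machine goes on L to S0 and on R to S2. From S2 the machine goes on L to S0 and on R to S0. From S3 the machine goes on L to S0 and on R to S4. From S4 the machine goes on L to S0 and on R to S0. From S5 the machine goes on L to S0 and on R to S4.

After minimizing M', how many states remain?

3

First remove the unreachable states {S1,S2,S5}; 3 states remain.
Start with accepting vs non-accepting: {S0} | {S3,S4}.
Split {S3,S4} by δ(·,R) → {S3} and {S4}.
Stable partition: {S0} | {S3} | {S4} — 3 equivalence classes.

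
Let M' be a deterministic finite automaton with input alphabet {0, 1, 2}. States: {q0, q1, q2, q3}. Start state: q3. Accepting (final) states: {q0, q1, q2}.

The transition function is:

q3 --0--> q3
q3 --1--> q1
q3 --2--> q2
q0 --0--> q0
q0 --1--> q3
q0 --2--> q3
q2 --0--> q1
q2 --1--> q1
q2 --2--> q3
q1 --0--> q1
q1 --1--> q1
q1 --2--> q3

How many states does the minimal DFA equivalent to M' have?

2

States {q0} cannot be reached from the start state, so discard them.
Initial partition by acceptance: {q1,q2} | {q3}.
Stable partition: {q1,q2} | {q3} — 2 equivalence classes.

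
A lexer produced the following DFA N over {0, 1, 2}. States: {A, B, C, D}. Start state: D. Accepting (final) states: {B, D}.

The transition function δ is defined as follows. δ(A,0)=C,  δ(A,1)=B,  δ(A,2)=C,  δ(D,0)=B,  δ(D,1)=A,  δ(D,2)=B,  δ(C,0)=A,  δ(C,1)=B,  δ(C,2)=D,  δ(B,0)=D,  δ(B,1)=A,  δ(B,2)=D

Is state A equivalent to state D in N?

All states are reachable from the start state.
Initial partition by acceptance: {B,D} | {A,C}.
Refine {A,C} on symbol 2: members go to different blocks, giving {A} and {C}.
Stable partition: {B,D} | {A} | {C} — 3 equivalence classes.
A and D end up in different blocks, so they are distinguishable. For instance, the string 'ε' is accepted from only D.

No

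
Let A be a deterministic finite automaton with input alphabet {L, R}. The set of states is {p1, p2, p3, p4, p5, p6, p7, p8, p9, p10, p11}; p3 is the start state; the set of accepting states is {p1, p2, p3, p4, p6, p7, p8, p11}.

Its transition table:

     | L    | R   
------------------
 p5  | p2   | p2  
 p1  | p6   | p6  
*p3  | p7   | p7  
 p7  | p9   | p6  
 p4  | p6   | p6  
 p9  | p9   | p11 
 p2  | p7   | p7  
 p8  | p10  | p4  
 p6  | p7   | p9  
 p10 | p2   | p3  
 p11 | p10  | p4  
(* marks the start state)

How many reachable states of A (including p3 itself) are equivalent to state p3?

States {p1,p5,p8} cannot be reached from the start state, so discard them.
Initial partition by acceptance: {p2,p3,p4,p6,p7,p11} | {p9,p10}.
Split {p2,p3,p4,p6,p7,p11} by δ(·,L) → {p2,p3,p4,p6} and {p7,p11}.
Refine {p2,p3,p4,p6} on symbol L: members go to different blocks, giving {p2,p3,p6} and {p4}.
Refine {p2,p3,p6} on symbol R: members go to different blocks, giving {p2,p3} and {p6}.
Split {p9,p10} by δ(·,L) → {p9} and {p10}.
Split {p7,p11} by δ(·,L) → {p7} and {p11}.
No further refinement is possible. Final partition (7 blocks): {p2,p3} | {p9} | {p7} | {p4} | {p6} | {p10} | {p11}.
The equivalence class containing p3 is {p2,p3}, of size 2.

2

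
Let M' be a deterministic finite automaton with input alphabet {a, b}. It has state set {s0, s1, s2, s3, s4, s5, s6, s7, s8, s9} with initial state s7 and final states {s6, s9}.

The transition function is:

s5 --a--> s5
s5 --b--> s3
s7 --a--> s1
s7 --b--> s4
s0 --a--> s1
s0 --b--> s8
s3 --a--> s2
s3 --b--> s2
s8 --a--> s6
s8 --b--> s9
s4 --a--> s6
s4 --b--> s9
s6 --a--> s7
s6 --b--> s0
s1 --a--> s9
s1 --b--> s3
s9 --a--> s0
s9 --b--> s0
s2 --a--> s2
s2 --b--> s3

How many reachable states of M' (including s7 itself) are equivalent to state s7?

Reachable states from the start: {s0,s1,s2,s3,s4,s6,s7,s8,s9}. Unreachable: {s5} — drop them.
P0 = {s6,s9} | {s0,s1,s2,s3,s4,s7,s8}.
On input a, block {s0,s1,s2,s3,s4,s7,s8} splits into {s0,s2,s3,s7} and {s1,s4,s8}.
Split {s0,s2,s3,s7} by δ(·,a) → {s0,s7} and {s2,s3}.
Split {s1,s4,s8} by δ(·,b) → {s4,s8} and {s1}.
No further refinement is possible. Final partition (5 blocks): {s6,s9} | {s0,s7} | {s4,s8} | {s2,s3} | {s1}.
State s7 belongs to the block {s0,s7}, which has 2 states.

2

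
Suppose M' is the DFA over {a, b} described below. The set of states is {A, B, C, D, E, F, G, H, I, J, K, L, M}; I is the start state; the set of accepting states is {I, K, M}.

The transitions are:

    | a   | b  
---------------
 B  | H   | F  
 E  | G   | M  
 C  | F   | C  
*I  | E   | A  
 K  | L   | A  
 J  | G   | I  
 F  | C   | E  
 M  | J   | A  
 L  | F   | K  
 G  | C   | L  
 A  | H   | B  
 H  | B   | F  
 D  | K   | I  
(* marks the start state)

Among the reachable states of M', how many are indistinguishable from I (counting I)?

First remove the unreachable states {D}; 12 states remain.
Initial partition by acceptance: {I,K,M} | {A,B,C,E,F,G,H,J,L}.
Split {A,B,C,E,F,G,H,J,L} by δ(·,b) → {A,B,C,F,G,H} and {E,J,L}.
On input b, block {A,B,C,F,G,H} splits into {A,B,C,H} and {F,G}.
Split {A,B,C,H} by δ(·,a) → {A,B,H} and {C}.
Split {A,B,H} by δ(·,b) → {B,H} and {A}.
No further refinement is possible. Final partition (6 blocks): {I,K,M} | {B,H} | {E,J,L} | {F,G} | {C} | {A}.
State I belongs to the block {I,K,M}, which has 3 states.

3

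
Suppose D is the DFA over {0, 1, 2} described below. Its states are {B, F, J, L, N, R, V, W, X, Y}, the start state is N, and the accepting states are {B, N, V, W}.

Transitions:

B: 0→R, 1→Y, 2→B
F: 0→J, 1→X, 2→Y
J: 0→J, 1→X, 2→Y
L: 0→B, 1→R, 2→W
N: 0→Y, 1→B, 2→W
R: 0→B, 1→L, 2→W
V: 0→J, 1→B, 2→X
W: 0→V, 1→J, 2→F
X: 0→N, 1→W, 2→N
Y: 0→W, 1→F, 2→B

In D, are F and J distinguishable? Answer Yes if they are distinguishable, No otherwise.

No

All states are reachable from the start state.
Start with accepting vs non-accepting: {B,N,V,W} | {F,J,L,R,X,Y}.
Split {B,N,V,W} by δ(·,0) → {B,N,V} and {W}.
On input 1, block {B,N,V} splits into {N,V} and {B}.
Split {N,V} by δ(·,2) → {N} and {V}.
On input 0, block {F,J,L,R,X,Y} splits into {F,J} and {L,R} and {X} and {Y}.
Stable partition: {N} | {F,J} | {W} | {B} | {V} | {L,R} | {X} | {Y} — 8 equivalence classes.
F and J lie in the same block of the stable partition, so they are equivalent — no string distinguishes them.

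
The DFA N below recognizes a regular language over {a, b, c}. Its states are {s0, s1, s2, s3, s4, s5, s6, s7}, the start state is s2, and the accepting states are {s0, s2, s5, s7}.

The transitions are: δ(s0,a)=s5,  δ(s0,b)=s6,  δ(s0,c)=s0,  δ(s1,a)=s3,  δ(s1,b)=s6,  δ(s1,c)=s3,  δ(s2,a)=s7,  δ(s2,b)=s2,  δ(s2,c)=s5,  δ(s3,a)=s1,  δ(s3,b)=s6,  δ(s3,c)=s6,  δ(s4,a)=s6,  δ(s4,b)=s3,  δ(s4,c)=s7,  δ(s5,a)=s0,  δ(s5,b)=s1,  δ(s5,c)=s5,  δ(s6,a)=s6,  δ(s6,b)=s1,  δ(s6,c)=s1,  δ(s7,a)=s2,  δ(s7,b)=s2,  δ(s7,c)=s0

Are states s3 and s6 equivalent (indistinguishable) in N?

First remove the unreachable states {s4}; 7 states remain.
P0 = {s0,s2,s5,s7} | {s1,s3,s6}.
On input b, block {s0,s2,s5,s7} splits into {s0,s5} and {s2,s7}.
Stable partition: {s0,s5} | {s1,s3,s6} | {s2,s7} — 3 equivalence classes.
s3 and s6 lie in the same block of the stable partition, so they are equivalent — no string distinguishes them.

Yes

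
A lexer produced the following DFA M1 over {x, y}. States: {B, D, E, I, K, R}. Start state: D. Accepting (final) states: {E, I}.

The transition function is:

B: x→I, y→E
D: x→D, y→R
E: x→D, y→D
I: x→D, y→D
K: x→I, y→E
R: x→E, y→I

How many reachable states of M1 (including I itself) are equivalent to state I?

First remove the unreachable states {B,K}; 4 states remain.
Initial partition by acceptance: {E,I} | {D,R}.
On input x, block {D,R} splits into {D} and {R}.
Stable partition: {E,I} | {D} | {R} — 3 equivalence classes.
State I belongs to the block {E,I}, which has 2 states.

2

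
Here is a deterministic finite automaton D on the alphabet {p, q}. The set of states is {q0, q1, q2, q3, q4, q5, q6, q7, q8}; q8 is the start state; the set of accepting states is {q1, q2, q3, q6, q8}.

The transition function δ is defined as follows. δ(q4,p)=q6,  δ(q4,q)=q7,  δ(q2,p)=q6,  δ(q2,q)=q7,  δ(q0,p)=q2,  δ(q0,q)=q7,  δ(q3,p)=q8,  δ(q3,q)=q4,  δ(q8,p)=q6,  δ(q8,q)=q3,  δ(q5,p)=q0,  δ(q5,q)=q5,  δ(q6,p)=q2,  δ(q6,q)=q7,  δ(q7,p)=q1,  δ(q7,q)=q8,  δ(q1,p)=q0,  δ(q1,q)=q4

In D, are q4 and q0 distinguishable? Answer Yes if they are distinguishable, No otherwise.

No

States {q5} cannot be reached from the start state, so discard them.
Initial partition by acceptance: {q1,q2,q3,q6,q8} | {q0,q4,q7}.
On input p, block {q1,q2,q3,q6,q8} splits into {q2,q3,q6,q8} and {q1}.
On input q, block {q2,q3,q6,q8} splits into {q2,q3,q6} and {q8}.
On input p, block {q2,q3,q6} splits into {q2,q6} and {q3}.
On input p, block {q0,q4,q7} splits into {q0,q4} and {q7}.
No further refinement is possible. Final partition (6 blocks): {q2,q6} | {q0,q4} | {q1} | {q8} | {q3} | {q7}.
q4 and q0 lie in the same block of the stable partition, so they are equivalent — no string distinguishes them.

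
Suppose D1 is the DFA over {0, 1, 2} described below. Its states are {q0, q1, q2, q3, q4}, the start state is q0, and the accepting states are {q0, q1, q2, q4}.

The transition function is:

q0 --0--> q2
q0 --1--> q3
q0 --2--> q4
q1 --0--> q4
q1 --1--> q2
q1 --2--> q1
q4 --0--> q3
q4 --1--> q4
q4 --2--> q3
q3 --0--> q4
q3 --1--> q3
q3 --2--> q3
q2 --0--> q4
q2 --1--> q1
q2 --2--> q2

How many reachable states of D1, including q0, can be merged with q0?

1

All states are reachable from the start state.
Initial partition by acceptance: {q0,q1,q2,q4} | {q3}.
Refine {q0,q1,q2,q4} on symbol 0: members go to different blocks, giving {q0,q1,q2} and {q4}.
Split {q0,q1,q2} by δ(·,0) → {q1,q2} and {q0}.
The partition is now stable with 4 blocks: {q1,q2} | {q3} | {q4} | {q0}.
State q0 belongs to the block {q0}, which has 1 states.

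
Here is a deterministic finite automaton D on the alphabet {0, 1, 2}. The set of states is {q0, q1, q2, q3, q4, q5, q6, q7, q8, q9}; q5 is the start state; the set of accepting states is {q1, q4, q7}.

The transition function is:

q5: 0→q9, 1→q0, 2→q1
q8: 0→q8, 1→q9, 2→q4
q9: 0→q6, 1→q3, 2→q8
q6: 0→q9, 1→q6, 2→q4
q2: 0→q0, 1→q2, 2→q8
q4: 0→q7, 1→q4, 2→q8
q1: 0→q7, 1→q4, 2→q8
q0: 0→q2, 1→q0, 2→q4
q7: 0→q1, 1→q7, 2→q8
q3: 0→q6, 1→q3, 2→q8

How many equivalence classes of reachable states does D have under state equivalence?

P0 = {q1,q4,q7} | {q0,q2,q3,q5,q6,q8,q9}.
Split {q0,q2,q3,q5,q6,q8,q9} by δ(·,2) → {q0,q5,q6,q8} and {q2,q3,q9}.
Split {q0,q5,q6,q8} by δ(·,0) → {q0,q5,q6} and {q8}.
No further refinement is possible. Final partition (4 blocks): {q1,q4,q7} | {q0,q5,q6} | {q2,q3,q9} | {q8}.

4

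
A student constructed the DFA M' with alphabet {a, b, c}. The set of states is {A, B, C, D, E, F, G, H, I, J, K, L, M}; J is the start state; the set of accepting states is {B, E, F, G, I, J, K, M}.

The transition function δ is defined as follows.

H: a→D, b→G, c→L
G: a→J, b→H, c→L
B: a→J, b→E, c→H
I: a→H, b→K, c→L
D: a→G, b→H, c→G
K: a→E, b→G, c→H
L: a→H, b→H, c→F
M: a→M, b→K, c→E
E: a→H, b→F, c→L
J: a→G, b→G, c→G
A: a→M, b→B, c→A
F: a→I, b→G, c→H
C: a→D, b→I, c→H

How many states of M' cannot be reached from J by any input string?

4

No path from J leads to A, B, C, M; the other 9 states are all reachable.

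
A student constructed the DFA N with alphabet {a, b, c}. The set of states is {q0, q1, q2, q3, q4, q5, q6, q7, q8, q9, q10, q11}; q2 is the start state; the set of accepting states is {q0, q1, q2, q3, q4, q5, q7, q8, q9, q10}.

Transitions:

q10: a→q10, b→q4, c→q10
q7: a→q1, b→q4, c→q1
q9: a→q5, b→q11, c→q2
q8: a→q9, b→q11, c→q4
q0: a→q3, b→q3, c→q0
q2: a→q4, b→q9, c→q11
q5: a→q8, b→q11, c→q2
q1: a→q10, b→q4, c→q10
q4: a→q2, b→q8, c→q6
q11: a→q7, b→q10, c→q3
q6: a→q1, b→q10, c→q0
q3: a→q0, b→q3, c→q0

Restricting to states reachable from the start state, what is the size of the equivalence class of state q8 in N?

3

Every state is reachable, so we keep all 12.
P0 = {q0,q1,q2,q3,q4,q5,q7,q8,q9,q10} | {q6,q11}.
Split {q0,q1,q2,q3,q4,q5,q7,q8,q9,q10} by δ(·,b) → {q0,q1,q2,q3,q4,q7,q10} and {q5,q8,q9}.
On input b, block {q0,q1,q2,q3,q4,q7,q10} splits into {q0,q1,q3,q7,q10} and {q2,q4}.
Split {q0,q1,q3,q7,q10} by δ(·,b) → {q1,q7,q10} and {q0,q3}.
The partition is now stable with 5 blocks: {q1,q7,q10} | {q6,q11} | {q5,q8,q9} | {q2,q4} | {q0,q3}.
State q8 belongs to the block {q5,q8,q9}, which has 3 states.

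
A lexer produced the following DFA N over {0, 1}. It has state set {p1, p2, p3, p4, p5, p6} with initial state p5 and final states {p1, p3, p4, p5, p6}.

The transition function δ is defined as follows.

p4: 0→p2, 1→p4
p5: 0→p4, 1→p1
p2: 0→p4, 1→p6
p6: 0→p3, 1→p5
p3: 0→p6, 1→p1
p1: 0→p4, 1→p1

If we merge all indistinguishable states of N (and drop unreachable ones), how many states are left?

Every state is reachable, so we keep all 6.
Initial partition by acceptance: {p1,p3,p4,p5,p6} | {p2}.
Refine {p1,p3,p4,p5,p6} on symbol 0: members go to different blocks, giving {p1,p3,p5,p6} and {p4}.
On input 0, block {p1,p3,p5,p6} splits into {p1,p5} and {p3,p6}.
The partition is now stable with 4 blocks: {p1,p5} | {p2} | {p4} | {p3,p6}.

4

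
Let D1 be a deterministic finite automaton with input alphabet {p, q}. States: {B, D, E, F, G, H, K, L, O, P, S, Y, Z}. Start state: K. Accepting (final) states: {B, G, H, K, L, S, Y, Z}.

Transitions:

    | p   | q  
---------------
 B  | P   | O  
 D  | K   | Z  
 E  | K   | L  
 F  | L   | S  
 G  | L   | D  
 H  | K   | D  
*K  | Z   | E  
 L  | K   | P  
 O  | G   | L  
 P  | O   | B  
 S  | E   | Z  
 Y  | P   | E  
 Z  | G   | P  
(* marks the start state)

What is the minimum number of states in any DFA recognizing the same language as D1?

First remove the unreachable states {F,H,S,Y}; 9 states remain.
Start with accepting vs non-accepting: {B,G,K,L,Z} | {D,E,O,P}.
Refine {B,G,K,L,Z} on symbol p: members go to different blocks, giving {G,K,L,Z} and {B}.
Split {D,E,O,P} by δ(·,p) → {D,E,O} and {P}.
Split {G,K,L,Z} by δ(·,q) → {G,K} and {L,Z}.
The partition is now stable with 5 blocks: {G,K} | {D,E,O} | {B} | {P} | {L,Z}.

5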